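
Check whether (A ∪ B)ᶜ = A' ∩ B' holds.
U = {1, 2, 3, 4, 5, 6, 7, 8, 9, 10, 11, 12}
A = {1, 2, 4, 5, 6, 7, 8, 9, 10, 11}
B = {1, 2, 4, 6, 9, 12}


LHS: A ∪ B = {1, 2, 4, 5, 6, 7, 8, 9, 10, 11, 12}
(A ∪ B)' = U \ (A ∪ B) = {3}
A' = {3, 12}, B' = {3, 5, 7, 8, 10, 11}
Claimed RHS: A' ∩ B' = {3}
Identity is VALID: LHS = RHS = {3} ✓

Identity is valid. (A ∪ B)' = A' ∩ B' = {3}


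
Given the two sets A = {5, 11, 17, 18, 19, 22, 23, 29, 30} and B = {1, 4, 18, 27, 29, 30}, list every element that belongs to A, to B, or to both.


A ∪ B = all elements in A or B (or both)
A = {5, 11, 17, 18, 19, 22, 23, 29, 30}
B = {1, 4, 18, 27, 29, 30}
A ∪ B = {1, 4, 5, 11, 17, 18, 19, 22, 23, 27, 29, 30}

A ∪ B = {1, 4, 5, 11, 17, 18, 19, 22, 23, 27, 29, 30}


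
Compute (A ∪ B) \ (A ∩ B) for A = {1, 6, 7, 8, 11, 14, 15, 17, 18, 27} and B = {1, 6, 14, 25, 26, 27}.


A △ B = (A \ B) ∪ (B \ A) = elements in exactly one of A or B
A \ B = {7, 8, 11, 15, 17, 18}
B \ A = {25, 26}
A △ B = {7, 8, 11, 15, 17, 18, 25, 26}

A △ B = {7, 8, 11, 15, 17, 18, 25, 26}


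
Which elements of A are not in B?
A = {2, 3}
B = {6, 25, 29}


A \ B = elements in A but not in B
A = {2, 3}
B = {6, 25, 29}
Remove from A any elements in B
A \ B = {2, 3}

A \ B = {2, 3}


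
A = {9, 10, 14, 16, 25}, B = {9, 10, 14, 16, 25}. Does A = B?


Two sets are equal iff they have exactly the same elements.
A = {9, 10, 14, 16, 25}
B = {9, 10, 14, 16, 25}
Same elements → A = B

Yes, A = B


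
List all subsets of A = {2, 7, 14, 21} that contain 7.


A subset of A contains 7 iff the remaining 3 elements form any subset of A \ {7}.
Count: 2^(n-1) = 2^3 = 8
Subsets containing 7: {7}, {2, 7}, {7, 14}, {7, 21}, {2, 7, 14}, {2, 7, 21}, {7, 14, 21}, {2, 7, 14, 21}

Subsets containing 7 (8 total): {7}, {2, 7}, {7, 14}, {7, 21}, {2, 7, 14}, {2, 7, 21}, {7, 14, 21}, {2, 7, 14, 21}


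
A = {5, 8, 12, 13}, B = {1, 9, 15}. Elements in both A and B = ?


A = {5, 8, 12, 13}
B = {1, 9, 15}
Region: in both A and B
Elements: ∅

Elements in both A and B: ∅


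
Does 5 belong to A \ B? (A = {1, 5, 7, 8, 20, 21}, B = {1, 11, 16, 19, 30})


A = {1, 5, 7, 8, 20, 21}, B = {1, 11, 16, 19, 30}
A \ B = elements in A but not in B
A \ B = {5, 7, 8, 20, 21}
Checking if 5 ∈ A \ B
5 is in A \ B → True

5 ∈ A \ B


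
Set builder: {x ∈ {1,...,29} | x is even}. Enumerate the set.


Checking each candidate:
Condition: even numbers in {1,...,29}
Result = {2, 4, 6, 8, 10, 12, 14, 16, 18, 20, 22, 24, 26, 28}

{2, 4, 6, 8, 10, 12, 14, 16, 18, 20, 22, 24, 26, 28}


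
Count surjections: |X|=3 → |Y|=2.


n = |X| = 3, k = |Y| = 2. Surjections via inclusion-exclusion:
S(n,k) = Σ(-1)^i × C(k,i) × (k-i)^n, i=0 to k
i=0: (-1)^0×C(2,0)×2^3 = 8
i=1: (-1)^1×C(2,1)×1^3 = -2
i=2: (-1)^2×C(2,2)×0^3 = 0
Total = 6

Number of surjections = 6


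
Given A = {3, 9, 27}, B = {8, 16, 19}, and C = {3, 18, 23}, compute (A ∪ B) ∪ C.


A ∪ B = {3, 8, 9, 16, 19, 27}
(A ∪ B) ∪ C = {3, 8, 9, 16, 18, 19, 23, 27}

A ∪ B ∪ C = {3, 8, 9, 16, 18, 19, 23, 27}


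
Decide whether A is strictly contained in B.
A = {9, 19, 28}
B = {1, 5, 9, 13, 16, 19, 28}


A ⊂ B requires: A ⊆ B AND A ≠ B.
A ⊆ B? Yes
A = B? No
A ⊂ B: Yes (A is a proper subset of B)

Yes, A ⊂ B


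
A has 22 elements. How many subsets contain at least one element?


Total subsets = 2^n = 2^22 = 4194304
Non-empty subsets exclude the empty set: 2^n - 1
= 4194304 - 1
= 4194303

Number of non-empty subsets = 4194303


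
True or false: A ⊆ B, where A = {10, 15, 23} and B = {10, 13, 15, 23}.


A ⊆ B means every element of A is in B.
All elements of A are in B.
So A ⊆ B.

Yes, A ⊆ B


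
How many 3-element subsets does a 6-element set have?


C(n,k) = n! / (k!(n-k)!)
C(6,3) = 6! / (3!3!)
= 20

C(6,3) = 20


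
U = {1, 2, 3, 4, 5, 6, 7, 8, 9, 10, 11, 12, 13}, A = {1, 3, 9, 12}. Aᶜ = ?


Aᶜ = U \ A = elements in U but not in A
U = {1, 2, 3, 4, 5, 6, 7, 8, 9, 10, 11, 12, 13}
A = {1, 3, 9, 12}
Aᶜ = {2, 4, 5, 6, 7, 8, 10, 11, 13}

Aᶜ = {2, 4, 5, 6, 7, 8, 10, 11, 13}


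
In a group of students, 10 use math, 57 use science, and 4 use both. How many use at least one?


|A ∪ B| = |A| + |B| - |A ∩ B|
= 10 + 57 - 4
= 63

|A ∪ B| = 63


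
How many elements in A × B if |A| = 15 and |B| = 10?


|A × B| = |A| × |B|
= 15 × 10
= 150

|A × B| = 150


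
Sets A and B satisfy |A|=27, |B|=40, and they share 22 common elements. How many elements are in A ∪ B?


|A ∪ B| = |A| + |B| - |A ∩ B|
= 27 + 40 - 22
= 45

|A ∪ B| = 45


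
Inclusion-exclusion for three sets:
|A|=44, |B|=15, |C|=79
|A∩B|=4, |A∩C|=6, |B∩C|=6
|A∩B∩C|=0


|A∪B∪C| = |A|+|B|+|C| - |A∩B|-|A∩C|-|B∩C| + |A∩B∩C|
= 44+15+79 - 4-6-6 + 0
= 138 - 16 + 0
= 122

|A ∪ B ∪ C| = 122


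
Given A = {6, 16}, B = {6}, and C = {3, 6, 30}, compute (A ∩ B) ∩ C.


A ∩ B = {6}
(A ∩ B) ∩ C = {6}

A ∩ B ∩ C = {6}


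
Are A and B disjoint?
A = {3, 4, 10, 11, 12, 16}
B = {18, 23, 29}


Disjoint means A ∩ B = ∅.
A ∩ B = ∅
A ∩ B = ∅, so A and B are disjoint.

Yes, A and B are disjoint


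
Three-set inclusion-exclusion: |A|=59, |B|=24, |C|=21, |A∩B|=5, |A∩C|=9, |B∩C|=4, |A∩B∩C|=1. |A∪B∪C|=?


|A∪B∪C| = |A|+|B|+|C| - |A∩B|-|A∩C|-|B∩C| + |A∩B∩C|
= 59+24+21 - 5-9-4 + 1
= 104 - 18 + 1
= 87

|A ∪ B ∪ C| = 87


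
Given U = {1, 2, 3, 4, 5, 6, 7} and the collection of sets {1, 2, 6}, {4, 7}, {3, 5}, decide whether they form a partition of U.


A partition requires: (1) non-empty parts, (2) pairwise disjoint, (3) union = U
Parts: {1, 2, 6}, {4, 7}, {3, 5}
Union of parts: {1, 2, 3, 4, 5, 6, 7}
U = {1, 2, 3, 4, 5, 6, 7}
All non-empty? True
Pairwise disjoint? True
Covers U? True

Yes, valid partition


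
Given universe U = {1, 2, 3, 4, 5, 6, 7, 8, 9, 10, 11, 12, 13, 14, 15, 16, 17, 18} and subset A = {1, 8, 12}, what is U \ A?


Aᶜ = U \ A = elements in U but not in A
U = {1, 2, 3, 4, 5, 6, 7, 8, 9, 10, 11, 12, 13, 14, 15, 16, 17, 18}
A = {1, 8, 12}
Aᶜ = {2, 3, 4, 5, 6, 7, 9, 10, 11, 13, 14, 15, 16, 17, 18}

Aᶜ = {2, 3, 4, 5, 6, 7, 9, 10, 11, 13, 14, 15, 16, 17, 18}


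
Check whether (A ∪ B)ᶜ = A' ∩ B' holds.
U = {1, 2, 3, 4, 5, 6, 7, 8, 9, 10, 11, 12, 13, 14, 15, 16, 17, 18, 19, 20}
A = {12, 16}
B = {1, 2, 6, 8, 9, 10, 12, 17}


LHS: A ∪ B = {1, 2, 6, 8, 9, 10, 12, 16, 17}
(A ∪ B)' = U \ (A ∪ B) = {3, 4, 5, 7, 11, 13, 14, 15, 18, 19, 20}
A' = {1, 2, 3, 4, 5, 6, 7, 8, 9, 10, 11, 13, 14, 15, 17, 18, 19, 20}, B' = {3, 4, 5, 7, 11, 13, 14, 15, 16, 18, 19, 20}
Claimed RHS: A' ∩ B' = {3, 4, 5, 7, 11, 13, 14, 15, 18, 19, 20}
Identity is VALID: LHS = RHS = {3, 4, 5, 7, 11, 13, 14, 15, 18, 19, 20} ✓

Identity is valid. (A ∪ B)' = A' ∩ B' = {3, 4, 5, 7, 11, 13, 14, 15, 18, 19, 20}


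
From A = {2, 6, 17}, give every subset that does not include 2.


A subset of A that omits 2 is a subset of A \ {2}, so there are 2^(n-1) = 2^2 = 4 of them.
Subsets excluding 2: ∅, {6}, {17}, {6, 17}

Subsets excluding 2 (4 total): ∅, {6}, {17}, {6, 17}


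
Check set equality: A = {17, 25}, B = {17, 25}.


Two sets are equal iff they have exactly the same elements.
A = {17, 25}
B = {17, 25}
Same elements → A = B

Yes, A = B


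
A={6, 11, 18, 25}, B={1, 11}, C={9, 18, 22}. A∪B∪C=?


A ∪ B = {1, 6, 11, 18, 25}
(A ∪ B) ∪ C = {1, 6, 9, 11, 18, 22, 25}

A ∪ B ∪ C = {1, 6, 9, 11, 18, 22, 25}


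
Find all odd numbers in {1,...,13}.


Checking each candidate:
Condition: odd numbers in {1,...,13}
Result = {1, 3, 5, 7, 9, 11, 13}

{1, 3, 5, 7, 9, 11, 13}


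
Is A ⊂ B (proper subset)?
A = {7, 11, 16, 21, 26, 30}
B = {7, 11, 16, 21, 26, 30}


A ⊂ B requires: A ⊆ B AND A ≠ B.
A ⊆ B? Yes
A = B? Yes
A = B, so A is not a PROPER subset.

No, A is not a proper subset of B


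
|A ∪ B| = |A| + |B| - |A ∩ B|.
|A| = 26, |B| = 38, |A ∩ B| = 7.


|A ∪ B| = |A| + |B| - |A ∩ B|
= 26 + 38 - 7
= 57

|A ∪ B| = 57


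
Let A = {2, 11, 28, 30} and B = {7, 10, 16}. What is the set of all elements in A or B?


A ∪ B = all elements in A or B (or both)
A = {2, 11, 28, 30}
B = {7, 10, 16}
A ∪ B = {2, 7, 10, 11, 16, 28, 30}

A ∪ B = {2, 7, 10, 11, 16, 28, 30}


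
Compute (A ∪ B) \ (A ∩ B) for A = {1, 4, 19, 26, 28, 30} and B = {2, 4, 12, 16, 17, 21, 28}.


A △ B = (A \ B) ∪ (B \ A) = elements in exactly one of A or B
A \ B = {1, 19, 26, 30}
B \ A = {2, 12, 16, 17, 21}
A △ B = {1, 2, 12, 16, 17, 19, 21, 26, 30}

A △ B = {1, 2, 12, 16, 17, 19, 21, 26, 30}


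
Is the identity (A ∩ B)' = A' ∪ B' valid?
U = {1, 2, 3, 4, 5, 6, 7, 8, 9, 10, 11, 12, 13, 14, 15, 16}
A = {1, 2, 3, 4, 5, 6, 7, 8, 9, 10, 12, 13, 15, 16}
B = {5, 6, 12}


LHS: A ∩ B = {5, 6, 12}
(A ∩ B)' = U \ (A ∩ B) = {1, 2, 3, 4, 7, 8, 9, 10, 11, 13, 14, 15, 16}
A' = {11, 14}, B' = {1, 2, 3, 4, 7, 8, 9, 10, 11, 13, 14, 15, 16}
Claimed RHS: A' ∪ B' = {1, 2, 3, 4, 7, 8, 9, 10, 11, 13, 14, 15, 16}
Identity is VALID: LHS = RHS = {1, 2, 3, 4, 7, 8, 9, 10, 11, 13, 14, 15, 16} ✓

Identity is valid. (A ∩ B)' = A' ∪ B' = {1, 2, 3, 4, 7, 8, 9, 10, 11, 13, 14, 15, 16}


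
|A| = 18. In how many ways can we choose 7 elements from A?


C(n,k) = n! / (k!(n-k)!)
C(18,7) = 18! / (7!11!)
= 31824

C(18,7) = 31824


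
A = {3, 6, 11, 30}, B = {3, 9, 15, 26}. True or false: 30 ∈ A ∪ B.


A = {3, 6, 11, 30}, B = {3, 9, 15, 26}
A ∪ B = all elements in A or B
A ∪ B = {3, 6, 9, 11, 15, 26, 30}
Checking if 30 ∈ A ∪ B
30 is in A ∪ B → True

30 ∈ A ∪ B


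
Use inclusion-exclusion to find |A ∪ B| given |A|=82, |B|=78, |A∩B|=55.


|A ∪ B| = |A| + |B| - |A ∩ B|
= 82 + 78 - 55
= 105

|A ∪ B| = 105


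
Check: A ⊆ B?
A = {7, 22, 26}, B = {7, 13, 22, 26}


A ⊆ B means every element of A is in B.
All elements of A are in B.
So A ⊆ B.

Yes, A ⊆ B


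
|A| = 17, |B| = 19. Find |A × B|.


|A × B| = |A| × |B|
= 17 × 19
= 323

|A × B| = 323


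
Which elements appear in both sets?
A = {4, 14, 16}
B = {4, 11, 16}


A ∩ B = elements in both A and B
A = {4, 14, 16}
B = {4, 11, 16}
A ∩ B = {4, 16}

A ∩ B = {4, 16}


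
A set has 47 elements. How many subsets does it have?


Number of subsets = 2^n
= 2^47
= 140737488355328

|P(A)| = 140737488355328


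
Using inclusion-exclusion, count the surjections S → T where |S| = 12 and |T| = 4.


n = |S| = 12, k = |T| = 4. Surjections via inclusion-exclusion:
S(n,k) = Σ(-1)^i × C(k,i) × (k-i)^n, i=0 to k
i=0: (-1)^0×C(4,0)×4^12 = 16777216
i=1: (-1)^1×C(4,1)×3^12 = -2125764
i=2: (-1)^2×C(4,2)×2^12 = 24576
i=3: (-1)^3×C(4,3)×1^12 = -4
i=4: (-1)^4×C(4,4)×0^12 = 0
Total = 14676024

Number of surjections = 14676024


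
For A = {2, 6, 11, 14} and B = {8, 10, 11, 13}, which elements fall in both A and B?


A = {2, 6, 11, 14}
B = {8, 10, 11, 13}
Region: in both A and B
Elements: {11}

Elements in both A and B: {11}


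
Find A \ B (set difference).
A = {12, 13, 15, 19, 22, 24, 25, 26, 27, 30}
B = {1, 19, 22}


A \ B = elements in A but not in B
A = {12, 13, 15, 19, 22, 24, 25, 26, 27, 30}
B = {1, 19, 22}
Remove from A any elements in B
A \ B = {12, 13, 15, 24, 25, 26, 27, 30}

A \ B = {12, 13, 15, 24, 25, 26, 27, 30}


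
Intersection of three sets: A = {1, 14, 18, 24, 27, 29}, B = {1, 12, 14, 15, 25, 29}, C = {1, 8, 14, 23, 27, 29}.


A ∩ B = {1, 14, 29}
(A ∩ B) ∩ C = {1, 14, 29}

A ∩ B ∩ C = {1, 14, 29}


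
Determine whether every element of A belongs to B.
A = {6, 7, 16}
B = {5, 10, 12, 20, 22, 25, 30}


A ⊆ B means every element of A is in B.
Elements in A not in B: {6, 7, 16}
So A ⊄ B.

No, A ⊄ B


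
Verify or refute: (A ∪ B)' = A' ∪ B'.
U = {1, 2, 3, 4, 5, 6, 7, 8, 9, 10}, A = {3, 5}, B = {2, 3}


LHS: A ∪ B = {2, 3, 5}
(A ∪ B)' = U \ (A ∪ B) = {1, 4, 6, 7, 8, 9, 10}
A' = {1, 2, 4, 6, 7, 8, 9, 10}, B' = {1, 4, 5, 6, 7, 8, 9, 10}
Claimed RHS: A' ∪ B' = {1, 2, 4, 5, 6, 7, 8, 9, 10}
Identity is INVALID: LHS = {1, 4, 6, 7, 8, 9, 10} but the RHS claimed here equals {1, 2, 4, 5, 6, 7, 8, 9, 10}. The correct form is (A ∪ B)' = A' ∩ B'.

Identity is invalid: (A ∪ B)' = {1, 4, 6, 7, 8, 9, 10} but A' ∪ B' = {1, 2, 4, 5, 6, 7, 8, 9, 10}. The correct De Morgan law is (A ∪ B)' = A' ∩ B'.


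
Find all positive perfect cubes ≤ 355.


Checking each candidate:
Condition: positive perfect cubes ≤ 355
Result = {1, 8, 27, 64, 125, 216, 343}

{1, 8, 27, 64, 125, 216, 343}


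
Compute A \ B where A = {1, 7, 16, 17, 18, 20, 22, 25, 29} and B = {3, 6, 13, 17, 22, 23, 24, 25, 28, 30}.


A \ B = elements in A but not in B
A = {1, 7, 16, 17, 18, 20, 22, 25, 29}
B = {3, 6, 13, 17, 22, 23, 24, 25, 28, 30}
Remove from A any elements in B
A \ B = {1, 7, 16, 18, 20, 29}

A \ B = {1, 7, 16, 18, 20, 29}


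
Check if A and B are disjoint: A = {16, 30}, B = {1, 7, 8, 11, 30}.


Disjoint means A ∩ B = ∅.
A ∩ B = {30}
A ∩ B ≠ ∅, so A and B are NOT disjoint.

No, A and B are not disjoint (A ∩ B = {30})


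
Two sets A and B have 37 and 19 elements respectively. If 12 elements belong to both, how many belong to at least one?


|A ∪ B| = |A| + |B| - |A ∩ B|
= 37 + 19 - 12
= 44

|A ∪ B| = 44


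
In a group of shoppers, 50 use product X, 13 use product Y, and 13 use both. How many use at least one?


|A ∪ B| = |A| + |B| - |A ∩ B|
= 50 + 13 - 13
= 50

|A ∪ B| = 50


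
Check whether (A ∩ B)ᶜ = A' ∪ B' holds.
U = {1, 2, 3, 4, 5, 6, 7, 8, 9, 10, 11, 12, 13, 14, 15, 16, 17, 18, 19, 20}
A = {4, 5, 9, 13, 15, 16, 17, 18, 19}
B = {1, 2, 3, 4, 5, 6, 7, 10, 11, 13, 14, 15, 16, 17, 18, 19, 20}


LHS: A ∩ B = {4, 5, 13, 15, 16, 17, 18, 19}
(A ∩ B)' = U \ (A ∩ B) = {1, 2, 3, 6, 7, 8, 9, 10, 11, 12, 14, 20}
A' = {1, 2, 3, 6, 7, 8, 10, 11, 12, 14, 20}, B' = {8, 9, 12}
Claimed RHS: A' ∪ B' = {1, 2, 3, 6, 7, 8, 9, 10, 11, 12, 14, 20}
Identity is VALID: LHS = RHS = {1, 2, 3, 6, 7, 8, 9, 10, 11, 12, 14, 20} ✓

Identity is valid. (A ∩ B)' = A' ∪ B' = {1, 2, 3, 6, 7, 8, 9, 10, 11, 12, 14, 20}


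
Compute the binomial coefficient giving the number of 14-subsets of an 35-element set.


C(n,k) = n! / (k!(n-k)!)
C(35,14) = 35! / (14!21!)
= 2319959400

C(35,14) = 2319959400


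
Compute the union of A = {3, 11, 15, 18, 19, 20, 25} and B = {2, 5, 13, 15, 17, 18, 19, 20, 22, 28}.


A ∪ B = all elements in A or B (or both)
A = {3, 11, 15, 18, 19, 20, 25}
B = {2, 5, 13, 15, 17, 18, 19, 20, 22, 28}
A ∪ B = {2, 3, 5, 11, 13, 15, 17, 18, 19, 20, 22, 25, 28}

A ∪ B = {2, 3, 5, 11, 13, 15, 17, 18, 19, 20, 22, 25, 28}


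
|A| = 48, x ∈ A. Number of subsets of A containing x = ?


Subsets of A containing x correspond to subsets of A \ {x}, which has 47 elements.
Count = 2^(n-1) = 2^47
= 140737488355328

Number of subsets containing x = 140737488355328


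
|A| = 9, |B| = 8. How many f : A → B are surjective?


n = |A| = 9, k = |B| = 8. Surjections via inclusion-exclusion:
S(n,k) = Σ(-1)^i × C(k,i) × (k-i)^n, i=0 to k
i=0: (-1)^0×C(8,0)×8^9 = 134217728
i=1: (-1)^1×C(8,1)×7^9 = -322828856
i=2: (-1)^2×C(8,2)×6^9 = 282175488
i=3: (-1)^3×C(8,3)×5^9 = -109375000
i=4: (-1)^4×C(8,4)×4^9 = 18350080
i=5: (-1)^5×C(8,5)×3^9 = -1102248
i=6: (-1)^6×C(8,6)×2^9 = 14336
i=7: (-1)^7×C(8,7)×1^9 = -8
i=8: (-1)^8×C(8,8)×0^9 = 0
Total = 1451520

Number of surjections = 1451520


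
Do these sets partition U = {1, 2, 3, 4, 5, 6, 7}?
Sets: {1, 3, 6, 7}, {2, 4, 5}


A partition requires: (1) non-empty parts, (2) pairwise disjoint, (3) union = U
Parts: {1, 3, 6, 7}, {2, 4, 5}
Union of parts: {1, 2, 3, 4, 5, 6, 7}
U = {1, 2, 3, 4, 5, 6, 7}
All non-empty? True
Pairwise disjoint? True
Covers U? True

Yes, valid partition


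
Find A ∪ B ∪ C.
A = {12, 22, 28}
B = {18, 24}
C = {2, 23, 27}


A ∪ B = {12, 18, 22, 24, 28}
(A ∪ B) ∪ C = {2, 12, 18, 22, 23, 24, 27, 28}

A ∪ B ∪ C = {2, 12, 18, 22, 23, 24, 27, 28}


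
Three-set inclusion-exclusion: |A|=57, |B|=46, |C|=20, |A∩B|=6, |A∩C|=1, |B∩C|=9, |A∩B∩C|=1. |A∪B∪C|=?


|A∪B∪C| = |A|+|B|+|C| - |A∩B|-|A∩C|-|B∩C| + |A∩B∩C|
= 57+46+20 - 6-1-9 + 1
= 123 - 16 + 1
= 108

|A ∪ B ∪ C| = 108


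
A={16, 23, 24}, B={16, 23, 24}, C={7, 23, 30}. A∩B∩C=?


A ∩ B = {16, 23, 24}
(A ∩ B) ∩ C = {23}

A ∩ B ∩ C = {23}


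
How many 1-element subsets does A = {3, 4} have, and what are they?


|A| = 2, so A has C(2,1) = 2 subsets of size 1.
Enumerate by choosing 1 elements from A at a time:
{3}, {4}

1-element subsets (2 total): {3}, {4}


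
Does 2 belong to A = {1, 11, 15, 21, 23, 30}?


A = {1, 11, 15, 21, 23, 30}
Checking if 2 is in A
2 is not in A → False

2 ∉ A


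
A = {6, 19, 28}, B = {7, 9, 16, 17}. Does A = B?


Two sets are equal iff they have exactly the same elements.
A = {6, 19, 28}
B = {7, 9, 16, 17}
Differences: {6, 7, 9, 16, 17, 19, 28}
A ≠ B

No, A ≠ B


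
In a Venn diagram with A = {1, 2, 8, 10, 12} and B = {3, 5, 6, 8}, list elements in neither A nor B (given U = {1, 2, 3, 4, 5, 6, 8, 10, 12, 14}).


A = {1, 2, 8, 10, 12}
B = {3, 5, 6, 8}
Region: in neither A nor B (given U = {1, 2, 3, 4, 5, 6, 8, 10, 12, 14})
Elements: {4, 14}

Elements in neither A nor B (given U = {1, 2, 3, 4, 5, 6, 8, 10, 12, 14}): {4, 14}


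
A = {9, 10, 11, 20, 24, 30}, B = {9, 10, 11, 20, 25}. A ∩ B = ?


A ∩ B = elements in both A and B
A = {9, 10, 11, 20, 24, 30}
B = {9, 10, 11, 20, 25}
A ∩ B = {9, 10, 11, 20}

A ∩ B = {9, 10, 11, 20}


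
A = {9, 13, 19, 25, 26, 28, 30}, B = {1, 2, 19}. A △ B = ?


A △ B = (A \ B) ∪ (B \ A) = elements in exactly one of A or B
A \ B = {9, 13, 25, 26, 28, 30}
B \ A = {1, 2}
A △ B = {1, 2, 9, 13, 25, 26, 28, 30}

A △ B = {1, 2, 9, 13, 25, 26, 28, 30}


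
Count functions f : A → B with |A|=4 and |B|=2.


Each of |A| = 4 inputs maps to any of |B| = 2 outputs.
# functions = |B|^|A| = 2^4
= 16

Number of functions = 16


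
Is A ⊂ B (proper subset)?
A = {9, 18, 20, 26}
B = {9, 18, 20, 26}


A ⊂ B requires: A ⊆ B AND A ≠ B.
A ⊆ B? Yes
A = B? Yes
A = B, so A is not a PROPER subset.

No, A is not a proper subset of B


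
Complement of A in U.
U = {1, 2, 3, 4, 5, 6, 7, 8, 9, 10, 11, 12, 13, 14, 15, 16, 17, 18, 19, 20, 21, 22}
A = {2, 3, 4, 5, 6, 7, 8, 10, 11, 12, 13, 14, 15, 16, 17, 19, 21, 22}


Aᶜ = U \ A = elements in U but not in A
U = {1, 2, 3, 4, 5, 6, 7, 8, 9, 10, 11, 12, 13, 14, 15, 16, 17, 18, 19, 20, 21, 22}
A = {2, 3, 4, 5, 6, 7, 8, 10, 11, 12, 13, 14, 15, 16, 17, 19, 21, 22}
Aᶜ = {1, 9, 18, 20}

Aᶜ = {1, 9, 18, 20}


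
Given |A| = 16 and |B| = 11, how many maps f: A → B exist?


Each of |A| = 16 inputs maps to any of |B| = 11 outputs.
# functions = |B|^|A| = 11^16
= 45949729863572161

Number of functions = 45949729863572161


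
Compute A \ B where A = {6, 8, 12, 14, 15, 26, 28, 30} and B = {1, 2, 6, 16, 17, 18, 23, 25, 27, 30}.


A \ B = elements in A but not in B
A = {6, 8, 12, 14, 15, 26, 28, 30}
B = {1, 2, 6, 16, 17, 18, 23, 25, 27, 30}
Remove from A any elements in B
A \ B = {8, 12, 14, 15, 26, 28}

A \ B = {8, 12, 14, 15, 26, 28}


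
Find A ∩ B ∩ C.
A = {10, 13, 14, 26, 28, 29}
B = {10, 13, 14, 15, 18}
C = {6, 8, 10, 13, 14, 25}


A ∩ B = {10, 13, 14}
(A ∩ B) ∩ C = {10, 13, 14}

A ∩ B ∩ C = {10, 13, 14}


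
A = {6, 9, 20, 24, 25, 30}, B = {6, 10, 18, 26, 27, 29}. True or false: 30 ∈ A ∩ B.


A = {6, 9, 20, 24, 25, 30}, B = {6, 10, 18, 26, 27, 29}
A ∩ B = elements in both A and B
A ∩ B = {6}
Checking if 30 ∈ A ∩ B
30 is not in A ∩ B → False

30 ∉ A ∩ B


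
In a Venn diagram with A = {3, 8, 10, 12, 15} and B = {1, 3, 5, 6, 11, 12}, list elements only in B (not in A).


A = {3, 8, 10, 12, 15}
B = {1, 3, 5, 6, 11, 12}
Region: only in B (not in A)
Elements: {1, 5, 6, 11}

Elements only in B (not in A): {1, 5, 6, 11}


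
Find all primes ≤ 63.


Checking each candidate:
Condition: primes ≤ 63
Result = {2, 3, 5, 7, 11, 13, 17, 19, 23, 29, 31, 37, 41, 43, 47, 53, 59, 61}

{2, 3, 5, 7, 11, 13, 17, 19, 23, 29, 31, 37, 41, 43, 47, 53, 59, 61}


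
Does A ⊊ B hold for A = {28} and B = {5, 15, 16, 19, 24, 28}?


A ⊂ B requires: A ⊆ B AND A ≠ B.
A ⊆ B? Yes
A = B? No
A ⊂ B: Yes (A is a proper subset of B)

Yes, A ⊂ B


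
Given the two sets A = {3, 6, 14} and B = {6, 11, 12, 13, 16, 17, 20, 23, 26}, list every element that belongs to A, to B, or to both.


A ∪ B = all elements in A or B (or both)
A = {3, 6, 14}
B = {6, 11, 12, 13, 16, 17, 20, 23, 26}
A ∪ B = {3, 6, 11, 12, 13, 14, 16, 17, 20, 23, 26}

A ∪ B = {3, 6, 11, 12, 13, 14, 16, 17, 20, 23, 26}


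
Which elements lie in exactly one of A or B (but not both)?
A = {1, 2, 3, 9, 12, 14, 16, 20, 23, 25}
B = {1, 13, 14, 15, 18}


A △ B = (A \ B) ∪ (B \ A) = elements in exactly one of A or B
A \ B = {2, 3, 9, 12, 16, 20, 23, 25}
B \ A = {13, 15, 18}
A △ B = {2, 3, 9, 12, 13, 15, 16, 18, 20, 23, 25}

A △ B = {2, 3, 9, 12, 13, 15, 16, 18, 20, 23, 25}


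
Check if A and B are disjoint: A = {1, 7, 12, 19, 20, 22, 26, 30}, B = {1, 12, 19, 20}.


Disjoint means A ∩ B = ∅.
A ∩ B = {1, 12, 19, 20}
A ∩ B ≠ ∅, so A and B are NOT disjoint.

No, A and B are not disjoint (A ∩ B = {1, 12, 19, 20})


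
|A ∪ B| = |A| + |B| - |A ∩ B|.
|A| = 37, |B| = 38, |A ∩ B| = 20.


|A ∪ B| = |A| + |B| - |A ∩ B|
= 37 + 38 - 20
= 55

|A ∪ B| = 55


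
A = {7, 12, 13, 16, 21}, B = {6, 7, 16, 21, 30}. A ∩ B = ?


A ∩ B = elements in both A and B
A = {7, 12, 13, 16, 21}
B = {6, 7, 16, 21, 30}
A ∩ B = {7, 16, 21}

A ∩ B = {7, 16, 21}


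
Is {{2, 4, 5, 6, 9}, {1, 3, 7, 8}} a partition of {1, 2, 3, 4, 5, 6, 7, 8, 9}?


A partition requires: (1) non-empty parts, (2) pairwise disjoint, (3) union = U
Parts: {2, 4, 5, 6, 9}, {1, 3, 7, 8}
Union of parts: {1, 2, 3, 4, 5, 6, 7, 8, 9}
U = {1, 2, 3, 4, 5, 6, 7, 8, 9}
All non-empty? True
Pairwise disjoint? True
Covers U? True

Yes, valid partition


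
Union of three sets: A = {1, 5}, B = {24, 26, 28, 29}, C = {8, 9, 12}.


A ∪ B = {1, 5, 24, 26, 28, 29}
(A ∪ B) ∪ C = {1, 5, 8, 9, 12, 24, 26, 28, 29}

A ∪ B ∪ C = {1, 5, 8, 9, 12, 24, 26, 28, 29}


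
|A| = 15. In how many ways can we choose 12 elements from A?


C(n,k) = n! / (k!(n-k)!)
C(15,12) = 15! / (12!3!)
= 455

C(15,12) = 455


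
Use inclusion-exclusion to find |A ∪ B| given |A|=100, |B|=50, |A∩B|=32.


|A ∪ B| = |A| + |B| - |A ∩ B|
= 100 + 50 - 32
= 118

|A ∪ B| = 118


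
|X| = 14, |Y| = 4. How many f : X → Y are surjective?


n = |X| = 14, k = |Y| = 4. Surjections via inclusion-exclusion:
S(n,k) = Σ(-1)^i × C(k,i) × (k-i)^n, i=0 to k
i=0: (-1)^0×C(4,0)×4^14 = 268435456
i=1: (-1)^1×C(4,1)×3^14 = -19131876
i=2: (-1)^2×C(4,2)×2^14 = 98304
i=3: (-1)^3×C(4,3)×1^14 = -4
i=4: (-1)^4×C(4,4)×0^14 = 0
Total = 249401880

Number of surjections = 249401880


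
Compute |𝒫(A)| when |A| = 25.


Number of subsets = 2^n
= 2^25
= 33554432

|P(A)| = 33554432


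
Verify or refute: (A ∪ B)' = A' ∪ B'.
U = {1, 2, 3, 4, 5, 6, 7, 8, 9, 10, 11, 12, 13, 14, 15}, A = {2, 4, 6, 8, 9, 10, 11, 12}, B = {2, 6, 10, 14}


LHS: A ∪ B = {2, 4, 6, 8, 9, 10, 11, 12, 14}
(A ∪ B)' = U \ (A ∪ B) = {1, 3, 5, 7, 13, 15}
A' = {1, 3, 5, 7, 13, 14, 15}, B' = {1, 3, 4, 5, 7, 8, 9, 11, 12, 13, 15}
Claimed RHS: A' ∪ B' = {1, 3, 4, 5, 7, 8, 9, 11, 12, 13, 14, 15}
Identity is INVALID: LHS = {1, 3, 5, 7, 13, 15} but the RHS claimed here equals {1, 3, 4, 5, 7, 8, 9, 11, 12, 13, 14, 15}. The correct form is (A ∪ B)' = A' ∩ B'.

Identity is invalid: (A ∪ B)' = {1, 3, 5, 7, 13, 15} but A' ∪ B' = {1, 3, 4, 5, 7, 8, 9, 11, 12, 13, 14, 15}. The correct De Morgan law is (A ∪ B)' = A' ∩ B'.


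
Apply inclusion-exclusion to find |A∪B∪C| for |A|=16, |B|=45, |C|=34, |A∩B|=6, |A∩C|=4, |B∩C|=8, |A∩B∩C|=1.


|A∪B∪C| = |A|+|B|+|C| - |A∩B|-|A∩C|-|B∩C| + |A∩B∩C|
= 16+45+34 - 6-4-8 + 1
= 95 - 18 + 1
= 78

|A ∪ B ∪ C| = 78


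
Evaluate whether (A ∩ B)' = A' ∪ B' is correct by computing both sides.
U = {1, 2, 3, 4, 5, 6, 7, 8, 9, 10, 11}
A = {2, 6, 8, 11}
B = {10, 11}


LHS: A ∩ B = {11}
(A ∩ B)' = U \ (A ∩ B) = {1, 2, 3, 4, 5, 6, 7, 8, 9, 10}
A' = {1, 3, 4, 5, 7, 9, 10}, B' = {1, 2, 3, 4, 5, 6, 7, 8, 9}
Claimed RHS: A' ∪ B' = {1, 2, 3, 4, 5, 6, 7, 8, 9, 10}
Identity is VALID: LHS = RHS = {1, 2, 3, 4, 5, 6, 7, 8, 9, 10} ✓

Identity is valid. (A ∩ B)' = A' ∪ B' = {1, 2, 3, 4, 5, 6, 7, 8, 9, 10}


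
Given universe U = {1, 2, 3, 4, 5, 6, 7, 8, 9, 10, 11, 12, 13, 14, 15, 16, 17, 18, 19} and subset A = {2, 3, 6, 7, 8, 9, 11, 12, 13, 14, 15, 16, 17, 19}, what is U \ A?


Aᶜ = U \ A = elements in U but not in A
U = {1, 2, 3, 4, 5, 6, 7, 8, 9, 10, 11, 12, 13, 14, 15, 16, 17, 18, 19}
A = {2, 3, 6, 7, 8, 9, 11, 12, 13, 14, 15, 16, 17, 19}
Aᶜ = {1, 4, 5, 10, 18}

Aᶜ = {1, 4, 5, 10, 18}


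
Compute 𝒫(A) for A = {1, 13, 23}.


|A| = 3, so |P(A)| = 2^3 = 8
Enumerate subsets by cardinality (0 to 3):
∅, {1}, {13}, {23}, {1, 13}, {1, 23}, {13, 23}, {1, 13, 23}

P(A) has 8 subsets: ∅, {1}, {13}, {23}, {1, 13}, {1, 23}, {13, 23}, {1, 13, 23}


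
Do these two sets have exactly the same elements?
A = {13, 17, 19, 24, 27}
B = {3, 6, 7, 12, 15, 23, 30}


Two sets are equal iff they have exactly the same elements.
A = {13, 17, 19, 24, 27}
B = {3, 6, 7, 12, 15, 23, 30}
Differences: {3, 6, 7, 12, 13, 15, 17, 19, 23, 24, 27, 30}
A ≠ B

No, A ≠ B


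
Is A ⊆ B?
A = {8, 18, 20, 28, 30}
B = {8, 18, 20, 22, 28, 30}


A ⊆ B means every element of A is in B.
All elements of A are in B.
So A ⊆ B.

Yes, A ⊆ B


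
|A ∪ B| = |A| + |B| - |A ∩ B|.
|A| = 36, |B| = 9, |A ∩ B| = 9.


|A ∪ B| = |A| + |B| - |A ∩ B|
= 36 + 9 - 9
= 36

|A ∪ B| = 36


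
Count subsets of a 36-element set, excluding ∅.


Total subsets = 2^n = 2^36 = 68719476736
Non-empty subsets exclude the empty set: 2^n - 1
= 68719476736 - 1
= 68719476735

Number of non-empty subsets = 68719476735


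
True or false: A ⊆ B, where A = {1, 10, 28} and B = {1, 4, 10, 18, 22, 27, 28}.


A ⊆ B means every element of A is in B.
All elements of A are in B.
So A ⊆ B.

Yes, A ⊆ B


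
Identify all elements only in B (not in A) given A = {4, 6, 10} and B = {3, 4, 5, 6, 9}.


A = {4, 6, 10}
B = {3, 4, 5, 6, 9}
Region: only in B (not in A)
Elements: {3, 5, 9}

Elements only in B (not in A): {3, 5, 9}


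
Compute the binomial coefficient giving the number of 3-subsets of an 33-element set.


C(n,k) = n! / (k!(n-k)!)
C(33,3) = 33! / (3!30!)
= 5456

C(33,3) = 5456


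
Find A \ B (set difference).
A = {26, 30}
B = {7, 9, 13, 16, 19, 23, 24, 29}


A \ B = elements in A but not in B
A = {26, 30}
B = {7, 9, 13, 16, 19, 23, 24, 29}
Remove from A any elements in B
A \ B = {26, 30}

A \ B = {26, 30}


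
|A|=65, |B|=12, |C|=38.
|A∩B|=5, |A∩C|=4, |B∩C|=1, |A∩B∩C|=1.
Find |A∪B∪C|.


|A∪B∪C| = |A|+|B|+|C| - |A∩B|-|A∩C|-|B∩C| + |A∩B∩C|
= 65+12+38 - 5-4-1 + 1
= 115 - 10 + 1
= 106

|A ∪ B ∪ C| = 106


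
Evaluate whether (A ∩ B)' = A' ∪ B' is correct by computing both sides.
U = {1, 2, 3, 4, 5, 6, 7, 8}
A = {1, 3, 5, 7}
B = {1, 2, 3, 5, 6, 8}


LHS: A ∩ B = {1, 3, 5}
(A ∩ B)' = U \ (A ∩ B) = {2, 4, 6, 7, 8}
A' = {2, 4, 6, 8}, B' = {4, 7}
Claimed RHS: A' ∪ B' = {2, 4, 6, 7, 8}
Identity is VALID: LHS = RHS = {2, 4, 6, 7, 8} ✓

Identity is valid. (A ∩ B)' = A' ∪ B' = {2, 4, 6, 7, 8}


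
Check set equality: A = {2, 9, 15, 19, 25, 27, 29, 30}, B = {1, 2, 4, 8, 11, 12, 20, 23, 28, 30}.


Two sets are equal iff they have exactly the same elements.
A = {2, 9, 15, 19, 25, 27, 29, 30}
B = {1, 2, 4, 8, 11, 12, 20, 23, 28, 30}
Differences: {1, 4, 8, 9, 11, 12, 15, 19, 20, 23, 25, 27, 28, 29}
A ≠ B

No, A ≠ B


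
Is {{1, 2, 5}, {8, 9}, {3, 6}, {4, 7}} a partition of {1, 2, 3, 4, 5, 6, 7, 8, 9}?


A partition requires: (1) non-empty parts, (2) pairwise disjoint, (3) union = U
Parts: {1, 2, 5}, {8, 9}, {3, 6}, {4, 7}
Union of parts: {1, 2, 3, 4, 5, 6, 7, 8, 9}
U = {1, 2, 3, 4, 5, 6, 7, 8, 9}
All non-empty? True
Pairwise disjoint? True
Covers U? True

Yes, valid partition


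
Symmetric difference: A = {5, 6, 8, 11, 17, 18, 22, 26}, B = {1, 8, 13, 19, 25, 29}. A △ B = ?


A △ B = (A \ B) ∪ (B \ A) = elements in exactly one of A or B
A \ B = {5, 6, 11, 17, 18, 22, 26}
B \ A = {1, 13, 19, 25, 29}
A △ B = {1, 5, 6, 11, 13, 17, 18, 19, 22, 25, 26, 29}

A △ B = {1, 5, 6, 11, 13, 17, 18, 19, 22, 25, 26, 29}


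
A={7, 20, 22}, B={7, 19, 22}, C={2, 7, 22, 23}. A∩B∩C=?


A ∩ B = {7, 22}
(A ∩ B) ∩ C = {7, 22}

A ∩ B ∩ C = {7, 22}


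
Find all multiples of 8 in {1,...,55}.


Checking each candidate:
Condition: multiples of 8 in {1,...,55}
Result = {8, 16, 24, 32, 40, 48}

{8, 16, 24, 32, 40, 48}


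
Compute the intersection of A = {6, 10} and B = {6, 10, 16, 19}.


A ∩ B = elements in both A and B
A = {6, 10}
B = {6, 10, 16, 19}
A ∩ B = {6, 10}

A ∩ B = {6, 10}


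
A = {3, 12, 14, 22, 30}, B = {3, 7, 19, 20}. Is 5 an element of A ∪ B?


A = {3, 12, 14, 22, 30}, B = {3, 7, 19, 20}
A ∪ B = all elements in A or B
A ∪ B = {3, 7, 12, 14, 19, 20, 22, 30}
Checking if 5 ∈ A ∪ B
5 is not in A ∪ B → False

5 ∉ A ∪ B


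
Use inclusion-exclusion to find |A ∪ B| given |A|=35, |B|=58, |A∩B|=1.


|A ∪ B| = |A| + |B| - |A ∩ B|
= 35 + 58 - 1
= 92

|A ∪ B| = 92


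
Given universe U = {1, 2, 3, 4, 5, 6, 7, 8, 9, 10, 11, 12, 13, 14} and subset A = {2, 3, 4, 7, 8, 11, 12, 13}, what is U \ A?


Aᶜ = U \ A = elements in U but not in A
U = {1, 2, 3, 4, 5, 6, 7, 8, 9, 10, 11, 12, 13, 14}
A = {2, 3, 4, 7, 8, 11, 12, 13}
Aᶜ = {1, 5, 6, 9, 10, 14}

Aᶜ = {1, 5, 6, 9, 10, 14}


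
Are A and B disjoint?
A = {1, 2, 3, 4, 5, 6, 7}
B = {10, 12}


Disjoint means A ∩ B = ∅.
A ∩ B = ∅
A ∩ B = ∅, so A and B are disjoint.

Yes, A and B are disjoint


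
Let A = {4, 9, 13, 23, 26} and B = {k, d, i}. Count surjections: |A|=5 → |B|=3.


n = |A| = 5, k = |B| = 3. Surjections via inclusion-exclusion:
S(n,k) = Σ(-1)^i × C(k,i) × (k-i)^n, i=0 to k
i=0: (-1)^0×C(3,0)×3^5 = 243
i=1: (-1)^1×C(3,1)×2^5 = -96
i=2: (-1)^2×C(3,2)×1^5 = 3
i=3: (-1)^3×C(3,3)×0^5 = 0
Total = 150

Number of surjections = 150


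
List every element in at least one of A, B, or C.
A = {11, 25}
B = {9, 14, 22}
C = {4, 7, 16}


A ∪ B = {9, 11, 14, 22, 25}
(A ∪ B) ∪ C = {4, 7, 9, 11, 14, 16, 22, 25}

A ∪ B ∪ C = {4, 7, 9, 11, 14, 16, 22, 25}


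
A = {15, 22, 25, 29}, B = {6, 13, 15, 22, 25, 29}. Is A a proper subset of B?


A ⊂ B requires: A ⊆ B AND A ≠ B.
A ⊆ B? Yes
A = B? No
A ⊂ B: Yes (A is a proper subset of B)

Yes, A ⊂ B


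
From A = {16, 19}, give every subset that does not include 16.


A subset of A that omits 16 is a subset of A \ {16}, so there are 2^(n-1) = 2^1 = 2 of them.
Subsets excluding 16: ∅, {19}

Subsets excluding 16 (2 total): ∅, {19}


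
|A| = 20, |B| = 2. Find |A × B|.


|A × B| = |A| × |B|
= 20 × 2
= 40

|A × B| = 40


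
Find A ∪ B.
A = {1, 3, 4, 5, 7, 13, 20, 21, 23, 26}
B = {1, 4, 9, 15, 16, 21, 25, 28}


A ∪ B = all elements in A or B (or both)
A = {1, 3, 4, 5, 7, 13, 20, 21, 23, 26}
B = {1, 4, 9, 15, 16, 21, 25, 28}
A ∪ B = {1, 3, 4, 5, 7, 9, 13, 15, 16, 20, 21, 23, 25, 26, 28}

A ∪ B = {1, 3, 4, 5, 7, 9, 13, 15, 16, 20, 21, 23, 25, 26, 28}


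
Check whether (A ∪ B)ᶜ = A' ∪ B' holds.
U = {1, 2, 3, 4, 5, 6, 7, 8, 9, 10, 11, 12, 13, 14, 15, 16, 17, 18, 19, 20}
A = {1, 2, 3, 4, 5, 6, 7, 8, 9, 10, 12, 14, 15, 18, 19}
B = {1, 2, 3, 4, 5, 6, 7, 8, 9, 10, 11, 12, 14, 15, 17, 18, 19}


LHS: A ∪ B = {1, 2, 3, 4, 5, 6, 7, 8, 9, 10, 11, 12, 14, 15, 17, 18, 19}
(A ∪ B)' = U \ (A ∪ B) = {13, 16, 20}
A' = {11, 13, 16, 17, 20}, B' = {13, 16, 20}
Claimed RHS: A' ∪ B' = {11, 13, 16, 17, 20}
Identity is INVALID: LHS = {13, 16, 20} but the RHS claimed here equals {11, 13, 16, 17, 20}. The correct form is (A ∪ B)' = A' ∩ B'.

Identity is invalid: (A ∪ B)' = {13, 16, 20} but A' ∪ B' = {11, 13, 16, 17, 20}. The correct De Morgan law is (A ∪ B)' = A' ∩ B'.


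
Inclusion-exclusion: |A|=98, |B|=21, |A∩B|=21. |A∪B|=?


|A ∪ B| = |A| + |B| - |A ∩ B|
= 98 + 21 - 21
= 98

|A ∪ B| = 98


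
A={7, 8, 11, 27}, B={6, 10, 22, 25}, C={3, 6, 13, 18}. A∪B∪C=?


A ∪ B = {6, 7, 8, 10, 11, 22, 25, 27}
(A ∪ B) ∪ C = {3, 6, 7, 8, 10, 11, 13, 18, 22, 25, 27}

A ∪ B ∪ C = {3, 6, 7, 8, 10, 11, 13, 18, 22, 25, 27}


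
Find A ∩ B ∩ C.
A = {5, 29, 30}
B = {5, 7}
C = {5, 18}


A ∩ B = {5}
(A ∩ B) ∩ C = {5}

A ∩ B ∩ C = {5}


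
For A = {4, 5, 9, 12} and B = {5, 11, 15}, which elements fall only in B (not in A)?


A = {4, 5, 9, 12}
B = {5, 11, 15}
Region: only in B (not in A)
Elements: {11, 15}

Elements only in B (not in A): {11, 15}


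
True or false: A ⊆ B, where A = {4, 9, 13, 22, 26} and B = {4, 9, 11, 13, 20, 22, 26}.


A ⊆ B means every element of A is in B.
All elements of A are in B.
So A ⊆ B.

Yes, A ⊆ B


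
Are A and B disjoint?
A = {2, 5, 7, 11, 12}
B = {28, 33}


Disjoint means A ∩ B = ∅.
A ∩ B = ∅
A ∩ B = ∅, so A and B are disjoint.

Yes, A and B are disjoint


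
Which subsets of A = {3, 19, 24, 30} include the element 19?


A subset of A contains 19 iff the remaining 3 elements form any subset of A \ {19}.
Count: 2^(n-1) = 2^3 = 8
Subsets containing 19: {19}, {3, 19}, {19, 24}, {19, 30}, {3, 19, 24}, {3, 19, 30}, {19, 24, 30}, {3, 19, 24, 30}

Subsets containing 19 (8 total): {19}, {3, 19}, {19, 24}, {19, 30}, {3, 19, 24}, {3, 19, 30}, {19, 24, 30}, {3, 19, 24, 30}


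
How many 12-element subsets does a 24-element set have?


C(n,k) = n! / (k!(n-k)!)
C(24,12) = 24! / (12!12!)
= 2704156

C(24,12) = 2704156


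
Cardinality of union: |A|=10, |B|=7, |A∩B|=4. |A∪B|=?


|A ∪ B| = |A| + |B| - |A ∩ B|
= 10 + 7 - 4
= 13

|A ∪ B| = 13


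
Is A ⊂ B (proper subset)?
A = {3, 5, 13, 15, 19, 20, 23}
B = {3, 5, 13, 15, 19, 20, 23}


A ⊂ B requires: A ⊆ B AND A ≠ B.
A ⊆ B? Yes
A = B? Yes
A = B, so A is not a PROPER subset.

No, A is not a proper subset of B


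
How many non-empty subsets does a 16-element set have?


Total subsets = 2^n = 2^16 = 65536
Non-empty subsets exclude the empty set: 2^n - 1
= 65536 - 1
= 65535

Number of non-empty subsets = 65535


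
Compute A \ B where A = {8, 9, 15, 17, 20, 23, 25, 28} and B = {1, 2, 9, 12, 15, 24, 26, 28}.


A \ B = elements in A but not in B
A = {8, 9, 15, 17, 20, 23, 25, 28}
B = {1, 2, 9, 12, 15, 24, 26, 28}
Remove from A any elements in B
A \ B = {8, 17, 20, 23, 25}

A \ B = {8, 17, 20, 23, 25}


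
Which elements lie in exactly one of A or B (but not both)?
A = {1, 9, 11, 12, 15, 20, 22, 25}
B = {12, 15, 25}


A △ B = (A \ B) ∪ (B \ A) = elements in exactly one of A or B
A \ B = {1, 9, 11, 20, 22}
B \ A = ∅
A △ B = {1, 9, 11, 20, 22}

A △ B = {1, 9, 11, 20, 22}


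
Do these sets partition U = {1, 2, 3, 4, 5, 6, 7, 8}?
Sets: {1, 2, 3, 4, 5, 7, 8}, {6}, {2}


A partition requires: (1) non-empty parts, (2) pairwise disjoint, (3) union = U
Parts: {1, 2, 3, 4, 5, 7, 8}, {6}, {2}
Union of parts: {1, 2, 3, 4, 5, 6, 7, 8}
U = {1, 2, 3, 4, 5, 6, 7, 8}
All non-empty? True
Pairwise disjoint? False
Covers U? True

No, not a valid partition


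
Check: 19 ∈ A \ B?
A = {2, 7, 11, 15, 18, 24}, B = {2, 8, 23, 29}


A = {2, 7, 11, 15, 18, 24}, B = {2, 8, 23, 29}
A \ B = elements in A but not in B
A \ B = {7, 11, 15, 18, 24}
Checking if 19 ∈ A \ B
19 is not in A \ B → False

19 ∉ A \ B


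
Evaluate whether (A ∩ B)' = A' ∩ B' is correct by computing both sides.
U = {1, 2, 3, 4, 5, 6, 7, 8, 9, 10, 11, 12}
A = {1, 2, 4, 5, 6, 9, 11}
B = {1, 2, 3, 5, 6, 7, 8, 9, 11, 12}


LHS: A ∩ B = {1, 2, 5, 6, 9, 11}
(A ∩ B)' = U \ (A ∩ B) = {3, 4, 7, 8, 10, 12}
A' = {3, 7, 8, 10, 12}, B' = {4, 10}
Claimed RHS: A' ∩ B' = {10}
Identity is INVALID: LHS = {3, 4, 7, 8, 10, 12} but the RHS claimed here equals {10}. The correct form is (A ∩ B)' = A' ∪ B'.

Identity is invalid: (A ∩ B)' = {3, 4, 7, 8, 10, 12} but A' ∩ B' = {10}. The correct De Morgan law is (A ∩ B)' = A' ∪ B'.


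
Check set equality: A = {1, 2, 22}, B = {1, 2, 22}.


Two sets are equal iff they have exactly the same elements.
A = {1, 2, 22}
B = {1, 2, 22}
Same elements → A = B

Yes, A = B


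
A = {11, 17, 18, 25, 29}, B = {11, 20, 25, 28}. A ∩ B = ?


A ∩ B = elements in both A and B
A = {11, 17, 18, 25, 29}
B = {11, 20, 25, 28}
A ∩ B = {11, 25}

A ∩ B = {11, 25}


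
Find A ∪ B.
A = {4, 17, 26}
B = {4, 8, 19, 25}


A ∪ B = all elements in A or B (or both)
A = {4, 17, 26}
B = {4, 8, 19, 25}
A ∪ B = {4, 8, 17, 19, 25, 26}

A ∪ B = {4, 8, 17, 19, 25, 26}


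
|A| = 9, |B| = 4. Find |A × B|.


|A × B| = |A| × |B|
= 9 × 4
= 36

|A × B| = 36


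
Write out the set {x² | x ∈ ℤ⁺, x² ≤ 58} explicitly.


Checking each candidate:
Condition: positive perfect squares ≤ 58
Result = {1, 4, 9, 16, 25, 36, 49}

{1, 4, 9, 16, 25, 36, 49}


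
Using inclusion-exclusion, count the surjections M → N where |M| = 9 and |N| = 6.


n = |M| = 9, k = |N| = 6. Surjections via inclusion-exclusion:
S(n,k) = Σ(-1)^i × C(k,i) × (k-i)^n, i=0 to k
i=0: (-1)^0×C(6,0)×6^9 = 10077696
i=1: (-1)^1×C(6,1)×5^9 = -11718750
i=2: (-1)^2×C(6,2)×4^9 = 3932160
i=3: (-1)^3×C(6,3)×3^9 = -393660
i=4: (-1)^4×C(6,4)×2^9 = 7680
i=5: (-1)^5×C(6,5)×1^9 = -6
i=6: (-1)^6×C(6,6)×0^9 = 0
Total = 1905120

Number of surjections = 1905120


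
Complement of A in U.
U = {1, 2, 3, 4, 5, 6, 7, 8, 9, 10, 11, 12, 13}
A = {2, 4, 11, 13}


Aᶜ = U \ A = elements in U but not in A
U = {1, 2, 3, 4, 5, 6, 7, 8, 9, 10, 11, 12, 13}
A = {2, 4, 11, 13}
Aᶜ = {1, 3, 5, 6, 7, 8, 9, 10, 12}

Aᶜ = {1, 3, 5, 6, 7, 8, 9, 10, 12}


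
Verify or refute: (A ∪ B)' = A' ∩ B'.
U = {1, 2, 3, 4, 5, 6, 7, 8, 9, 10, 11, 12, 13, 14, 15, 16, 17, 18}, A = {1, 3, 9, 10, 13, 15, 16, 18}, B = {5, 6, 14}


LHS: A ∪ B = {1, 3, 5, 6, 9, 10, 13, 14, 15, 16, 18}
(A ∪ B)' = U \ (A ∪ B) = {2, 4, 7, 8, 11, 12, 17}
A' = {2, 4, 5, 6, 7, 8, 11, 12, 14, 17}, B' = {1, 2, 3, 4, 7, 8, 9, 10, 11, 12, 13, 15, 16, 17, 18}
Claimed RHS: A' ∩ B' = {2, 4, 7, 8, 11, 12, 17}
Identity is VALID: LHS = RHS = {2, 4, 7, 8, 11, 12, 17} ✓

Identity is valid. (A ∪ B)' = A' ∩ B' = {2, 4, 7, 8, 11, 12, 17}


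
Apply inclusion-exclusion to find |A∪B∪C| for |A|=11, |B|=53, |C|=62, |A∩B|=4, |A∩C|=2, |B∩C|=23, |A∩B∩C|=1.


|A∪B∪C| = |A|+|B|+|C| - |A∩B|-|A∩C|-|B∩C| + |A∩B∩C|
= 11+53+62 - 4-2-23 + 1
= 126 - 29 + 1
= 98

|A ∪ B ∪ C| = 98


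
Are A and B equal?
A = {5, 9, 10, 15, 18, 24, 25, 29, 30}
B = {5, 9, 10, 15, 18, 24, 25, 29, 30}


Two sets are equal iff they have exactly the same elements.
A = {5, 9, 10, 15, 18, 24, 25, 29, 30}
B = {5, 9, 10, 15, 18, 24, 25, 29, 30}
Same elements → A = B

Yes, A = B


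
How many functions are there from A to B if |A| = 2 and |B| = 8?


Each of |A| = 2 inputs maps to any of |B| = 8 outputs.
# functions = |B|^|A| = 8^2
= 64

Number of functions = 64


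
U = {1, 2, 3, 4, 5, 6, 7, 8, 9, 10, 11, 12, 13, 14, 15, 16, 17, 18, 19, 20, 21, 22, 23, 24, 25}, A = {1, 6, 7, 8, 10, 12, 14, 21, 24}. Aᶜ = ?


Aᶜ = U \ A = elements in U but not in A
U = {1, 2, 3, 4, 5, 6, 7, 8, 9, 10, 11, 12, 13, 14, 15, 16, 17, 18, 19, 20, 21, 22, 23, 24, 25}
A = {1, 6, 7, 8, 10, 12, 14, 21, 24}
Aᶜ = {2, 3, 4, 5, 9, 11, 13, 15, 16, 17, 18, 19, 20, 22, 23, 25}

Aᶜ = {2, 3, 4, 5, 9, 11, 13, 15, 16, 17, 18, 19, 20, 22, 23, 25}
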